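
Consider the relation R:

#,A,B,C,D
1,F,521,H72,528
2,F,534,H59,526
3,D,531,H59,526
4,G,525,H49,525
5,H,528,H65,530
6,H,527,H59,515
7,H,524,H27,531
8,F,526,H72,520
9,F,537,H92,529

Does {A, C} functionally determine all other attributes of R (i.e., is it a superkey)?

No

Rows 1 and 8 have the same {A, C} value (A=F, C=H72) but are distinct tuples, so {A, C} does not determine every attribute — not a superkey.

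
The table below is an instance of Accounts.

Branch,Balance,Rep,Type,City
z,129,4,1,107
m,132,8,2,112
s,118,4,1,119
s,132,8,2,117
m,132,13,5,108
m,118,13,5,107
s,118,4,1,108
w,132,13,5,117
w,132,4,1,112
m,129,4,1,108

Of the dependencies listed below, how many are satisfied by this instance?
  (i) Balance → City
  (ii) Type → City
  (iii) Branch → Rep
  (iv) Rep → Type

(i) Balance → City: Balance=129: 2 rows → City takes values {107, 108} — violation; Balance=132: 5 rows → City takes values {112, 117, 108} — violation; Balance=118: 3 rows → City takes values {119, 107, 108} — violation — fails.
(ii) Type → City: Type=1: 5 rows → City takes values {107, 119, 108, 112} — violation; Type=2: 2 rows → City takes values {112, 117} — violation; Type=5: 3 rows → City takes values {108, 107, 117} — violation — fails.
(iii) Branch → Rep: Branch=m: 4 rows → Rep takes values {8, 13, 4} — violation; Branch=s: 3 rows → Rep takes values {4, 8} — violation; Branch=w: 2 rows → Rep takes values {13, 4} — violation — fails.
(iv) Rep → Type: every LHS value maps to a single RHS value — holds.
1 of the 4 dependencies holds.

1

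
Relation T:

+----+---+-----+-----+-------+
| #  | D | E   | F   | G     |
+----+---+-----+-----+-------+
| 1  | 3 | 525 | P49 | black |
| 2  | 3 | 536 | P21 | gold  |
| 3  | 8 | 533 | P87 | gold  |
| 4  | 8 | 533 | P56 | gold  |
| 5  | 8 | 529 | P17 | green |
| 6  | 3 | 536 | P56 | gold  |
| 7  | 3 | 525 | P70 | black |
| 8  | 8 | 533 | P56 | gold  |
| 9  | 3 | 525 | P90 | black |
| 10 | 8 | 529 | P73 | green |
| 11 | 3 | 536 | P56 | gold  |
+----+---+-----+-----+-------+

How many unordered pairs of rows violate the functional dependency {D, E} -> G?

(D=3, E=525): all 3 rows agree on G — 0 pairs.
(D=3, E=536): all 3 rows agree on G — 0 pairs.
(D=8, E=533): all 3 rows agree on G — 0 pairs.
(D=8, E=529): all 2 rows agree on G — 0 pairs.

0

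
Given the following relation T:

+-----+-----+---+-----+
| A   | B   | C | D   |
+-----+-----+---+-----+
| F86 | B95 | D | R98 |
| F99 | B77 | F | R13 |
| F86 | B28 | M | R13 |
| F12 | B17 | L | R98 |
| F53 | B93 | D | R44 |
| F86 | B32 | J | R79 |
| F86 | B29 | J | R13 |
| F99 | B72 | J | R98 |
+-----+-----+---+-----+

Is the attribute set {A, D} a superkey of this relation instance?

Two distinct rows share (A=F86, D=R13), so {A, D} does not determine every attribute — not a superkey.

No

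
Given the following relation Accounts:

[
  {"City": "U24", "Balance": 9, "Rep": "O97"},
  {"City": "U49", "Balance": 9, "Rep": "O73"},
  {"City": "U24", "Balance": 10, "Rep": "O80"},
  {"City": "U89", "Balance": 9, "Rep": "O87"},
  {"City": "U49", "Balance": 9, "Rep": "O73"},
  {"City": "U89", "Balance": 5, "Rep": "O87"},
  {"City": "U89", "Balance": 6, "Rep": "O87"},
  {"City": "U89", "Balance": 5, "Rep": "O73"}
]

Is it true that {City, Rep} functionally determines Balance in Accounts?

(City=U24, Rep=O97): 1 row → Balance = 9 ✓
(City=U49, Rep=O73): 2 rows → Balance = 9, 9 ✓
(City=U24, Rep=O80): 1 row → Balance = 10 ✓
(City=U89, Rep=O87): 3 rows → Balance takes values {9, 5, 6} — violation
(City=U89, Rep=O73): 1 row → Balance = 5 ✓
Two rows agree on {City, Rep} but differ on Balance, so {City, Rep} -> Balance does not hold.

No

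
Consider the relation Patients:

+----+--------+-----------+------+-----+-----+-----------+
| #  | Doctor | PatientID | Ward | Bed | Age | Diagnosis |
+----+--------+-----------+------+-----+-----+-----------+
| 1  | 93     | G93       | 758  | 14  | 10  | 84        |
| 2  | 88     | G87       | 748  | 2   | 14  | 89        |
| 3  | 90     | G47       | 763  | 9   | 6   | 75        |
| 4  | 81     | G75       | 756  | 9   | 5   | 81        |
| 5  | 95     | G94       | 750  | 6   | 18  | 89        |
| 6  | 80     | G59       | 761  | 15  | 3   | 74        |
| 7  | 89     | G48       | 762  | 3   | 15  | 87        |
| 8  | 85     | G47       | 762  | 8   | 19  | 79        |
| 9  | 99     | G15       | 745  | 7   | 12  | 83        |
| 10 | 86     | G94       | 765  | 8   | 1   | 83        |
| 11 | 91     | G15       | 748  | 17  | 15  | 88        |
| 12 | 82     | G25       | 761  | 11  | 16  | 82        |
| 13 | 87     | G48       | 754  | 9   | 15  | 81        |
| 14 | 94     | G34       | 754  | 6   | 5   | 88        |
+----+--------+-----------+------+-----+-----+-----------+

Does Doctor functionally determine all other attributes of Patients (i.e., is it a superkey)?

Yes

All 14 rows have distinct Doctor values, so Doctor → (all attributes) holds and Doctor is a superkey.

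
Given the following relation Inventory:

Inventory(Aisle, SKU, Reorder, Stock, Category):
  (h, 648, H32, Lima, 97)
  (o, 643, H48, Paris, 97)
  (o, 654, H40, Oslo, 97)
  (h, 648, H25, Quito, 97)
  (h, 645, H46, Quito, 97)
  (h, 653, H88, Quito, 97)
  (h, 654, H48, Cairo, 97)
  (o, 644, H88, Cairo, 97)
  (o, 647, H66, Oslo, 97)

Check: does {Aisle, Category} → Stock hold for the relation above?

No

(Aisle=h, Category=97): 5 rows → Stock takes values {Lima, Quito, Cairo} — violation
(Aisle=o, Category=97): 4 rows → Stock takes values {Paris, Oslo, Cairo} — violation
Two rows agree on {Aisle, Category} but differ on Stock, so {Aisle, Category} → Stock does not hold.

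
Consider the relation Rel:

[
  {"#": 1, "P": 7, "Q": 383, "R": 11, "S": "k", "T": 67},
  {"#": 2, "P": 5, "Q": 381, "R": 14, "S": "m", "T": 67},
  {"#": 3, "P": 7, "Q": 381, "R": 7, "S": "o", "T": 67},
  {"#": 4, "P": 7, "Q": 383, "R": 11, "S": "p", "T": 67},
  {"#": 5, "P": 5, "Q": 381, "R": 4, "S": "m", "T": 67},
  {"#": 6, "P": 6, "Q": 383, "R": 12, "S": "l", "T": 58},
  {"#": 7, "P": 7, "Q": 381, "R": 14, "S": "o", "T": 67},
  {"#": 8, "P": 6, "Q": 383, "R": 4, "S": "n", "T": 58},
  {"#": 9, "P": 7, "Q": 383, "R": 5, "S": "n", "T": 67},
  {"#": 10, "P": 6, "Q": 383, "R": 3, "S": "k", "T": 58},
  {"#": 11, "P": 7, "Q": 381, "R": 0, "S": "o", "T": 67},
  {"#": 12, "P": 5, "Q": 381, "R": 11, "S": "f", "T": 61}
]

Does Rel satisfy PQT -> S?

No

(P=7, Q=383, T=67): rows 1, 4, 9 → S takes values {k, p, n} — violation
(P=5, Q=381, T=67): rows 2, 5 → S = m, m ✓
(P=7, Q=381, T=67): rows 3, 7, 11 → S = o, o, o ✓
(P=6, Q=383, T=58): rows 6, 8, 10 → S takes values {l, n, k} — violation
(P=5, Q=381, T=61): row 12 → S = f ✓
Two rows agree on PQT but differ on S, so PQT -> S does not hold.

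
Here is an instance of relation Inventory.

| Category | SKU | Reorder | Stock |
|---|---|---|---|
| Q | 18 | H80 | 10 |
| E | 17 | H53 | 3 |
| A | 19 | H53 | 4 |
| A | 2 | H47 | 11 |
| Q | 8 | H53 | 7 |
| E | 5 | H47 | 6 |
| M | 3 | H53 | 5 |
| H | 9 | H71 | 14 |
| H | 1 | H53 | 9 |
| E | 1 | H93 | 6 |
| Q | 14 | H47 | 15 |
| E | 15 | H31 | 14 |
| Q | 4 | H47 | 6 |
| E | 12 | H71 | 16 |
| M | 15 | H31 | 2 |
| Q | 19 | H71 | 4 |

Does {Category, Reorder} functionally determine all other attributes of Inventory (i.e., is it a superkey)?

No

Two distinct rows share (Category=Q, Reorder=H47), so {Category, Reorder} does not determine every attribute — not a superkey.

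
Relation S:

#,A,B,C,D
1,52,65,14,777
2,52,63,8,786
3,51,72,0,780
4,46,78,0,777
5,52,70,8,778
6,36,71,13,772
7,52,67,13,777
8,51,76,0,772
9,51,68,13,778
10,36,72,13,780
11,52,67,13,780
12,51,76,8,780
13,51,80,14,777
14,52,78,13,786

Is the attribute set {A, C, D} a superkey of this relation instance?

Yes

All 14 rows have distinct {A, C, D} values, so {A, C, D} → (all attributes) holds and {A, C, D} is a superkey.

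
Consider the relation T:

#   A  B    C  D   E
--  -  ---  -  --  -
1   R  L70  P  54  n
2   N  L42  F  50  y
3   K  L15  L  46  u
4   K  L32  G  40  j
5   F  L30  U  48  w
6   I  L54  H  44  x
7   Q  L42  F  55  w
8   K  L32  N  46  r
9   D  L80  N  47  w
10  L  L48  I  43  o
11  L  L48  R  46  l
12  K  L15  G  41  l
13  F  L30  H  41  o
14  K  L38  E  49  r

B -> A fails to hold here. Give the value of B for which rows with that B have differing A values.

L42

B=L70: row 1 → A = R ✓
B=L42: rows 2, 7 → A takes values {N, Q} — violation
B=L15: rows 3, 12 → A = K, K ✓
B=L32: rows 4, 8 → A = K, K ✓
B=L30: rows 5, 13 → A = F, F ✓
B=L54: row 6 → A = I ✓
B=L80: row 9 → A = D ✓
B=L48: rows 10, 11 → A = L, L ✓
B=L38: row 14 → A = K ✓
The only B value with inconsistent A is B=L42.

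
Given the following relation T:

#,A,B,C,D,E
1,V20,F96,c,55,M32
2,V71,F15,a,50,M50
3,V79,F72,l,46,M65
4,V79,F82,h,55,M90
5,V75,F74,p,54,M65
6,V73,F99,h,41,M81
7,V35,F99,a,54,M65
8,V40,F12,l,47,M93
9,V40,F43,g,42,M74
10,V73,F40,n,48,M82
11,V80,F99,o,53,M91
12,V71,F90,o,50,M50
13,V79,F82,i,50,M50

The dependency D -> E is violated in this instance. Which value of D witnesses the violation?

D=55: rows 1, 4 → E takes values {M32, M90} — violation
D=50: rows 2, 12, 13 → E = M50, M50, M50 ✓
D=46: row 3 → E = M65 ✓
D=54: rows 5, 7 → E = M65, M65 ✓
D=41: row 6 → E = M81 ✓
D=47: row 8 → E = M93 ✓
D=42: row 9 → E = M74 ✓
D=48: row 10 → E = M82 ✓
D=53: row 11 → E = M91 ✓
The only D value with inconsistent E is D=55.

55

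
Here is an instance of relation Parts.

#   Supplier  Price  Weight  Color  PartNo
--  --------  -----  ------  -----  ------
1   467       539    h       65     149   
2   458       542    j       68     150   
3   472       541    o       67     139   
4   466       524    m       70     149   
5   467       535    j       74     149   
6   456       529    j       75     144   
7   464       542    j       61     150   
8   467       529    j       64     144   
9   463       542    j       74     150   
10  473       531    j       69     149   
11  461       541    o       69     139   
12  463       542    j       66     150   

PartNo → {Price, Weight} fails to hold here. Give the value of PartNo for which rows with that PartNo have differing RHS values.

149

PartNo=149: rows 1, 4, 5, 10 → {Price,Weight} takes values {(539, h), (524, m), (535, j), (531, j)} — violation
PartNo=150: rows 2, 7, 9, 12 → {Price,Weight} = (542, j), (542, j), (542, j), (542, j) ✓
PartNo=139: rows 3, 11 → {Price,Weight} = (541, o), (541, o) ✓
PartNo=144: rows 6, 8 → {Price,Weight} = (529, j), (529, j) ✓
The only PartNo value with inconsistent RHS is PartNo=149.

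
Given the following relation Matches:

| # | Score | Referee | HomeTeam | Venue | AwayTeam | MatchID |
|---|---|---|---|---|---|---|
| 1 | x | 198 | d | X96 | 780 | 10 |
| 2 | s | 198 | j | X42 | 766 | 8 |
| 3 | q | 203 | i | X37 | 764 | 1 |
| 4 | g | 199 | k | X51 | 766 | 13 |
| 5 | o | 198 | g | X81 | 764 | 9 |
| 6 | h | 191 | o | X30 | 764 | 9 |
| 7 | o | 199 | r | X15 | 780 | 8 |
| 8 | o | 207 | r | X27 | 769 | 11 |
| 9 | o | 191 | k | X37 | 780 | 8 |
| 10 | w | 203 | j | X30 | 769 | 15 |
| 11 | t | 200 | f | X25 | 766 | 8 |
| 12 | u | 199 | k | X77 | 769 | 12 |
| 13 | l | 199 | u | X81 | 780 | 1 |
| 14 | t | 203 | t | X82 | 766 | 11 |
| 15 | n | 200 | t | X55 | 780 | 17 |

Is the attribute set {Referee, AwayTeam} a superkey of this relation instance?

Rows 7 and 13 have the same {Referee, AwayTeam} value (Referee=199, AwayTeam=780) but are distinct tuples, so {Referee, AwayTeam} does not determine every attribute — not a superkey.

No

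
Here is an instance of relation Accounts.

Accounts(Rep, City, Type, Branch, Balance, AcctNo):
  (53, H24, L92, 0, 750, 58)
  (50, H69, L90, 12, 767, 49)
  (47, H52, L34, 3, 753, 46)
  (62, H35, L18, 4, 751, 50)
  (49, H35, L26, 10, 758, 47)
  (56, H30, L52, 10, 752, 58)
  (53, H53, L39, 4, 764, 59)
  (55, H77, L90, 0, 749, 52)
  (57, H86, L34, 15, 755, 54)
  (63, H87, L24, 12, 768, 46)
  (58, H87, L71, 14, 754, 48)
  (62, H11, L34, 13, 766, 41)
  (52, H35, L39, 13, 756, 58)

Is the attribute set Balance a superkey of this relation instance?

All 13 rows have distinct Balance values, so Balance → (all attributes) holds and Balance is a superkey.

Yes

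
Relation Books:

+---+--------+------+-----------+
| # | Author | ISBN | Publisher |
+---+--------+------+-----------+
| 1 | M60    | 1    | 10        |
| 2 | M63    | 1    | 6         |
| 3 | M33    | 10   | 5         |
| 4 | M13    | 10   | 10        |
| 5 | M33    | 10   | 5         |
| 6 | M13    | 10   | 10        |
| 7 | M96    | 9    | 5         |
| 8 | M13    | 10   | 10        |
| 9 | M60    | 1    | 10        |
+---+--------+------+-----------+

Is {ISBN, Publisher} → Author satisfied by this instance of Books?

Yes

(ISBN=1, Publisher=10): rows 1, 9 → Author = M60, M60 ✓
(ISBN=1, Publisher=6): row 2 → Author = M63 ✓
(ISBN=10, Publisher=5): rows 3, 5 → Author = M33, M33 ✓
(ISBN=10, Publisher=10): rows 4, 6, 8 → Author = M13, M13, M13 ✓
(ISBN=9, Publisher=5): row 7 → Author = M96 ✓
Every {ISBN, Publisher} value is associated with a single Author value, so {ISBN, Publisher} → Author holds.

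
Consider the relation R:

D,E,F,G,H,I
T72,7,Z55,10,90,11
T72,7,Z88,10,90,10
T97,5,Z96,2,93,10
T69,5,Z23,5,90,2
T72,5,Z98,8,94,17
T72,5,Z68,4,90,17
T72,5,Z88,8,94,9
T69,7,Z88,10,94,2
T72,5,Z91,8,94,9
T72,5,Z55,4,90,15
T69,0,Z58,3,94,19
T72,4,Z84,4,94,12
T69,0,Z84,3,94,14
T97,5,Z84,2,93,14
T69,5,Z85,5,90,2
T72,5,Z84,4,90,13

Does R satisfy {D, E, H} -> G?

(D=T72, E=7, H=90): 2 rows → G = 10, 10 ✓
(D=T97, E=5, H=93): 2 rows → G = 2, 2 ✓
(D=T69, E=5, H=90): 2 rows → G = 5, 5 ✓
(D=T72, E=5, H=94): 3 rows → G = 8, 8, 8 ✓
(D=T72, E=5, H=90): 3 rows → G = 4, 4, 4 ✓
(D=T69, E=7, H=94): 1 row → G = 10 ✓
(D=T69, E=0, H=94): 2 rows → G = 3, 3 ✓
(D=T72, E=4, H=94): 1 row → G = 4 ✓
Every {D, E, H} value is associated with a single G value, so {D, E, H} -> G holds.

Yes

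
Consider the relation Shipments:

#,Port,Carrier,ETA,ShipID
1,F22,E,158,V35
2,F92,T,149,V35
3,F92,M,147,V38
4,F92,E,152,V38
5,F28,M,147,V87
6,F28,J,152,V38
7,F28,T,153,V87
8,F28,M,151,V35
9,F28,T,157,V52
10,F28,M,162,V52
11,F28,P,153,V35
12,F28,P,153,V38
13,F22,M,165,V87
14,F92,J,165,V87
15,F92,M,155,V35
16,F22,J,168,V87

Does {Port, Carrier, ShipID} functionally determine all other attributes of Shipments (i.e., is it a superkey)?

Yes

All 16 rows have distinct {Port, Carrier, ShipID} values, so {Port, Carrier, ShipID} → (all attributes) holds and {Port, Carrier, ShipID} is a superkey.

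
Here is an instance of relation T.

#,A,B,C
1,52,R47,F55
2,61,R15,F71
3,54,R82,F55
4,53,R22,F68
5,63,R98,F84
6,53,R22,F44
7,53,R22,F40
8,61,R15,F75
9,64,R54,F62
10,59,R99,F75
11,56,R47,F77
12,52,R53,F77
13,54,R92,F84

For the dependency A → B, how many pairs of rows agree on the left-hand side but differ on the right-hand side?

2

A=52: violating pairs (1,12) — 1 pair.
A=61: all 2 rows agree on B — 0 pairs.
A=54: violating pairs (3,13) — 1 pair.
A=53: all 3 rows agree on B — 0 pairs.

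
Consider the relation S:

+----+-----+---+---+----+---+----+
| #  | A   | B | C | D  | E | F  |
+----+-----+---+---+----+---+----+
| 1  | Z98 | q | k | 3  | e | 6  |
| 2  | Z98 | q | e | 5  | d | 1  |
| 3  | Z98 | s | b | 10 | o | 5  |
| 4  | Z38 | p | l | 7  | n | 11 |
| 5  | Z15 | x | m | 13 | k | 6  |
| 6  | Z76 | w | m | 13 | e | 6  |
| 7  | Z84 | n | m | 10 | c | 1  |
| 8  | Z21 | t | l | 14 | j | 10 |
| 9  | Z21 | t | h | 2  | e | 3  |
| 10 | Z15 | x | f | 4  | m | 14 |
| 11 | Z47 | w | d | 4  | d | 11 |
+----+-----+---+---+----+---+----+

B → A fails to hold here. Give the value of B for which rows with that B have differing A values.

B=q: rows 1, 2 → A = Z98, Z98 ✓
B=s: row 3 → A = Z98 ✓
B=p: row 4 → A = Z38 ✓
B=x: rows 5, 10 → A = Z15, Z15 ✓
B=w: rows 6, 11 → A takes values {Z76, Z47} — violation
B=n: row 7 → A = Z84 ✓
B=t: rows 8, 9 → A = Z21, Z21 ✓
The only B value with inconsistent A is B=w.

w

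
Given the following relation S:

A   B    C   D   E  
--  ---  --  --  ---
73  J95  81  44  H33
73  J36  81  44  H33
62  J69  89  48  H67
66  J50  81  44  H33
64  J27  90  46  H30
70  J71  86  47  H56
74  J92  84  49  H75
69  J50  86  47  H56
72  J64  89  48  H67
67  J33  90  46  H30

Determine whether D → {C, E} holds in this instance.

D=44: 3 rows → {C,E} = (81, H33), (81, H33), (81, H33) ✓
D=48: 2 rows → {C,E} = (89, H67), (89, H67) ✓
D=46: 2 rows → {C,E} = (90, H30), (90, H30) ✓
D=47: 2 rows → {C,E} = (86, H56), (86, H56) ✓
D=49: 1 row → {C,E} = (84, H75) ✓
Every D value is associated with a single {C, E} value, so D → {C, E} holds.

Yes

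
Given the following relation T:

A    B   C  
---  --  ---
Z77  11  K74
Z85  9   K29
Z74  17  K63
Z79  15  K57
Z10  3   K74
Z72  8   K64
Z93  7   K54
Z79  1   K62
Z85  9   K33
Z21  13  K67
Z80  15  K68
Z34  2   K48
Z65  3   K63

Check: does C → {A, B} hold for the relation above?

No

C=K74: 2 rows → {A,B} takes values {(Z77, 11), (Z10, 3)} — violation
C=K29: 1 row → {A,B} = (Z85, 9) ✓
C=K63: 2 rows → {A,B} takes values {(Z74, 17), (Z65, 3)} — violation
C=K57: 1 row → {A,B} = (Z79, 15) ✓
C=K64: 1 row → {A,B} = (Z72, 8) ✓
C=K54: 1 row → {A,B} = (Z93, 7) ✓
C=K62: 1 row → {A,B} = (Z79, 1) ✓
C=K33: 1 row → {A,B} = (Z85, 9) ✓
C=K67: 1 row → {A,B} = (Z21, 13) ✓
C=K68: 1 row → {A,B} = (Z80, 15) ✓
C=K48: 1 row → {A,B} = (Z34, 2) ✓
Two rows agree on C but differ on {A, B}, so C → {A, B} does not hold.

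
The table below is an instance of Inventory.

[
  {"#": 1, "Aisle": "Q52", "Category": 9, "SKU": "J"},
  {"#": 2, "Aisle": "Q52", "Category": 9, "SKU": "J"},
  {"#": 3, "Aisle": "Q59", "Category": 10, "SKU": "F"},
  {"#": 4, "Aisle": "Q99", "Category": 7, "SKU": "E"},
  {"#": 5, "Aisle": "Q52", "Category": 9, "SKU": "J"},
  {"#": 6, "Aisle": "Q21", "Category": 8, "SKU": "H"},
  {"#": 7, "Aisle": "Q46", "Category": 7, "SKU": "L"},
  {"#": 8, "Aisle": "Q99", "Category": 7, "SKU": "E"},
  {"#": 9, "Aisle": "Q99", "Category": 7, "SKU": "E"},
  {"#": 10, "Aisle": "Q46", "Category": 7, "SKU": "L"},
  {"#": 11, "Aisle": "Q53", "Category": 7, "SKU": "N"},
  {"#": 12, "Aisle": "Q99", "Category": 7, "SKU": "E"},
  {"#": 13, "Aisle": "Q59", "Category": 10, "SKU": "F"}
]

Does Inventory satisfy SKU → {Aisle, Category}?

SKU=J: rows 1, 2, 5 → {Aisle,Category} = (Q52, 9), (Q52, 9), (Q52, 9) ✓
SKU=F: rows 3, 13 → {Aisle,Category} = (Q59, 10), (Q59, 10) ✓
SKU=E: rows 4, 8, 9, 12 → {Aisle,Category} = (Q99, 7), (Q99, 7), (Q99, 7), (Q99, 7) ✓
SKU=H: row 6 → {Aisle,Category} = (Q21, 8) ✓
SKU=L: rows 7, 10 → {Aisle,Category} = (Q46, 7), (Q46, 7) ✓
SKU=N: row 11 → {Aisle,Category} = (Q53, 7) ✓
Every SKU value is associated with a single {Aisle, Category} value, so SKU → {Aisle, Category} holds.

Yes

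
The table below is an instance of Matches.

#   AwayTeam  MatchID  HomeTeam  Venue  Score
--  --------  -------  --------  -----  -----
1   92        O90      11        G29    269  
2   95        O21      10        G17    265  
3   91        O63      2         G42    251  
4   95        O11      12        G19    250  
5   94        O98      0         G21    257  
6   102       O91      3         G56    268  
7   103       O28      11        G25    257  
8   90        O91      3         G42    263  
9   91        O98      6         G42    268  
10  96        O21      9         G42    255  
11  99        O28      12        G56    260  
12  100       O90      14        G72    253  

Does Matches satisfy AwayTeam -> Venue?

AwayTeam=92: row 1 → Venue = G29 ✓
AwayTeam=95: rows 2, 4 → Venue takes values {G17, G19} — violation
AwayTeam=91: rows 3, 9 → Venue = G42, G42 ✓
AwayTeam=94: row 5 → Venue = G21 ✓
AwayTeam=102: row 6 → Venue = G56 ✓
AwayTeam=103: row 7 → Venue = G25 ✓
AwayTeam=90: row 8 → Venue = G42 ✓
AwayTeam=96: row 10 → Venue = G42 ✓
AwayTeam=99: row 11 → Venue = G56 ✓
AwayTeam=100: row 12 → Venue = G72 ✓
Two rows agree on AwayTeam but differ on Venue, so AwayTeam -> Venue does not hold.

No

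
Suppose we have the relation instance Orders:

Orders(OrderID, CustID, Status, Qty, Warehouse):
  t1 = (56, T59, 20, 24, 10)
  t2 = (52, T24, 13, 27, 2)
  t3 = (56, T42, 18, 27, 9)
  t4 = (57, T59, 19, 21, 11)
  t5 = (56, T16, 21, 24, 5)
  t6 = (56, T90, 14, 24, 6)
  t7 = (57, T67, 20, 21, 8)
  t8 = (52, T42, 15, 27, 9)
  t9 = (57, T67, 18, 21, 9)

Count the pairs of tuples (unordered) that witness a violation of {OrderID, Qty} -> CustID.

6

(OrderID=56, Qty=24): violating pairs (1,5), (1,6), (5,6) — 3 pairs.
(OrderID=52, Qty=27): violating pairs (2,8) — 1 pair.
(OrderID=57, Qty=21): violating pairs (4,7), (4,9) — 2 pairs.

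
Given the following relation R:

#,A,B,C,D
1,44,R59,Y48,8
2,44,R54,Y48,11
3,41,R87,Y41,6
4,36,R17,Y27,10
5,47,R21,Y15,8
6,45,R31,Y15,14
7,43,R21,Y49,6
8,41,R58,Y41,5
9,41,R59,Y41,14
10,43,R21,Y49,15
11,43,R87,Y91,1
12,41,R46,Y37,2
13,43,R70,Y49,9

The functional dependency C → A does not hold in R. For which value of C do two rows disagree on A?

C=Y48: rows 1, 2 → A = 44, 44 ✓
C=Y41: rows 3, 8, 9 → A = 41, 41, 41 ✓
C=Y27: row 4 → A = 36 ✓
C=Y15: rows 5, 6 → A takes values {47, 45} — violation
C=Y49: rows 7, 10, 13 → A = 43, 43, 43 ✓
C=Y91: row 11 → A = 43 ✓
C=Y37: row 12 → A = 41 ✓
The only C value with inconsistent A is C=Y15.

Y15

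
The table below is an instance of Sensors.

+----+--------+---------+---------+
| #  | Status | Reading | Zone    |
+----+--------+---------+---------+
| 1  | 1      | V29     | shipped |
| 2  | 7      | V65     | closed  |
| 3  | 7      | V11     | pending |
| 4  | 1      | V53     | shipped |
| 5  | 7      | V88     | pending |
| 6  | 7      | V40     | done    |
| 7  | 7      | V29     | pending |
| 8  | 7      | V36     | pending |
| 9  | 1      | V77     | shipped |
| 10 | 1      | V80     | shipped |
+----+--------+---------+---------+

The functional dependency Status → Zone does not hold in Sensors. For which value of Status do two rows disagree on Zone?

7

Status=1: rows 1, 4, 9, 10 → Zone = shipped, shipped, shipped, shipped ✓
Status=7: rows 2, 3, 5, 6, 7, 8 → Zone takes values {closed, pending, done} — violation
The only Status value with inconsistent Zone is Status=7.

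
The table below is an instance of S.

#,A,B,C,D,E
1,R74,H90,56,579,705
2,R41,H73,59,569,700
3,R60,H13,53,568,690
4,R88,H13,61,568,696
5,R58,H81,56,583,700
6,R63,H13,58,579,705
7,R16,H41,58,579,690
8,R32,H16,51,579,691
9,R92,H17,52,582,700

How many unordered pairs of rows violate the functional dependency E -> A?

E=705: violating pairs (1,6) — 1 pair.
E=700: violating pairs (2,5), (2,9), (5,9) — 3 pairs.
E=690: violating pairs (3,7) — 1 pair.

5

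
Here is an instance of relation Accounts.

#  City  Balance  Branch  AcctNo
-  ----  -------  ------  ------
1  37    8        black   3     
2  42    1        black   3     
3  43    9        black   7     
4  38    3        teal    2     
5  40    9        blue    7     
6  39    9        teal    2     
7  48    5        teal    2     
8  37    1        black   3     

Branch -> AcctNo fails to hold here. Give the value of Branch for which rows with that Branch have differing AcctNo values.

black

Branch=black: rows 1, 2, 3, 8 → AcctNo takes values {3, 7} — violation
Branch=teal: rows 4, 6, 7 → AcctNo = 2, 2, 2 ✓
Branch=blue: row 5 → AcctNo = 7 ✓
The only Branch value with inconsistent AcctNo is Branch=black.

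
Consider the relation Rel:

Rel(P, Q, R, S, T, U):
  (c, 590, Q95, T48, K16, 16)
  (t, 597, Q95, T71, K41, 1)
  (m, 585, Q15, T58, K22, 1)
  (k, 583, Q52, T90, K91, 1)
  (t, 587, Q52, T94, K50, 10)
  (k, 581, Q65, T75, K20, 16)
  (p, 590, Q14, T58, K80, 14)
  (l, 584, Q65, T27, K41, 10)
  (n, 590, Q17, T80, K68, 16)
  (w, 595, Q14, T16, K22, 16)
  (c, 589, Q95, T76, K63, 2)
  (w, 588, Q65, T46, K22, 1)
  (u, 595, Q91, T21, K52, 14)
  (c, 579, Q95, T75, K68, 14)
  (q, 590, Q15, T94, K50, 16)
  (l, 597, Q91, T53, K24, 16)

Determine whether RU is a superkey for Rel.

All 16 rows have distinct RU values, so RU → (all attributes) holds and RU is a superkey.

Yes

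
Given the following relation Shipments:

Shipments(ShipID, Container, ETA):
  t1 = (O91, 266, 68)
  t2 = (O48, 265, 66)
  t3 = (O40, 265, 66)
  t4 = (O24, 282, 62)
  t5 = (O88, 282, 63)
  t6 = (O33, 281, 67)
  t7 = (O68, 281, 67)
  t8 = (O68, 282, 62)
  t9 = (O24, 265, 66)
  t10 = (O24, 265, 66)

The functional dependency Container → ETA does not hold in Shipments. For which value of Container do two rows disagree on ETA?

Container=266: row 1 → ETA = 68 ✓
Container=265: rows 2, 3, 9, 10 → ETA = 66, 66, 66, 66 ✓
Container=282: rows 4, 5, 8 → ETA takes values {62, 63} — violation
Container=281: rows 6, 7 → ETA = 67, 67 ✓
The only Container value with inconsistent ETA is Container=282.

282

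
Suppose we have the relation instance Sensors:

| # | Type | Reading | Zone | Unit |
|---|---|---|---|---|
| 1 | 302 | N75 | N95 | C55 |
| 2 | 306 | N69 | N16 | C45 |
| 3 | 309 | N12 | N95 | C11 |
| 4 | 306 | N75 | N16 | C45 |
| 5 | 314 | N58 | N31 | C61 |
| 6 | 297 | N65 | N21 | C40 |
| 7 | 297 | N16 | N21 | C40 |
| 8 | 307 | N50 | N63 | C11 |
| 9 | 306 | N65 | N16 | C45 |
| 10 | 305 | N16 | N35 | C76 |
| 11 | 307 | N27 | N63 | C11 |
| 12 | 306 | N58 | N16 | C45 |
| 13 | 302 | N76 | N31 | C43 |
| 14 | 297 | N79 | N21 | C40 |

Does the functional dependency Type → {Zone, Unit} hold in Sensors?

No

Type=302: rows 1, 13 → {Zone,Unit} takes values {(N95, C55), (N31, C43)} — violation
Type=306: rows 2, 4, 9, 12 → {Zone,Unit} = (N16, C45), (N16, C45), (N16, C45), (N16, C45) ✓
Type=309: row 3 → {Zone,Unit} = (N95, C11) ✓
Type=314: row 5 → {Zone,Unit} = (N31, C61) ✓
Type=297: rows 6, 7, 14 → {Zone,Unit} = (N21, C40), (N21, C40), (N21, C40) ✓
Type=307: rows 8, 11 → {Zone,Unit} = (N63, C11), (N63, C11) ✓
Type=305: row 10 → {Zone,Unit} = (N35, C76) ✓
Two rows agree on Type but differ on {Zone, Unit}, so Type → {Zone, Unit} does not hold.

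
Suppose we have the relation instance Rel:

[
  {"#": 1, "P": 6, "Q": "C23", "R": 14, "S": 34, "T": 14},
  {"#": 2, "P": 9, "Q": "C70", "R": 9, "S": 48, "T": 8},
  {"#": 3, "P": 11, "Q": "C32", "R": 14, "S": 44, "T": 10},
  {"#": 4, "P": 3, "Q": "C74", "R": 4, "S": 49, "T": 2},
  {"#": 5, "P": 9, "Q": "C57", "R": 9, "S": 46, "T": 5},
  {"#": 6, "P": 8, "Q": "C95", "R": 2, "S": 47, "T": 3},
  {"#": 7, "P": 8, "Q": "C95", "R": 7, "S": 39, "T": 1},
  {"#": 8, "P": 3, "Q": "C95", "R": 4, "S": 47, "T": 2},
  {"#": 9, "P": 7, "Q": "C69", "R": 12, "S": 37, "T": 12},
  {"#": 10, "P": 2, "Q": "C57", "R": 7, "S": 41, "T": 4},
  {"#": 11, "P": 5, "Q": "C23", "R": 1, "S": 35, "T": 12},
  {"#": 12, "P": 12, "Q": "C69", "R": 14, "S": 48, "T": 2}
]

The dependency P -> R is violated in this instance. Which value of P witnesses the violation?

8

P=6: row 1 → R = 14 ✓
P=9: rows 2, 5 → R = 9, 9 ✓
P=11: row 3 → R = 14 ✓
P=3: rows 4, 8 → R = 4, 4 ✓
P=8: rows 6, 7 → R takes values {2, 7} — violation
P=7: row 9 → R = 12 ✓
P=2: row 10 → R = 7 ✓
P=5: row 11 → R = 1 ✓
P=12: row 12 → R = 14 ✓
The only P value with inconsistent R is P=8.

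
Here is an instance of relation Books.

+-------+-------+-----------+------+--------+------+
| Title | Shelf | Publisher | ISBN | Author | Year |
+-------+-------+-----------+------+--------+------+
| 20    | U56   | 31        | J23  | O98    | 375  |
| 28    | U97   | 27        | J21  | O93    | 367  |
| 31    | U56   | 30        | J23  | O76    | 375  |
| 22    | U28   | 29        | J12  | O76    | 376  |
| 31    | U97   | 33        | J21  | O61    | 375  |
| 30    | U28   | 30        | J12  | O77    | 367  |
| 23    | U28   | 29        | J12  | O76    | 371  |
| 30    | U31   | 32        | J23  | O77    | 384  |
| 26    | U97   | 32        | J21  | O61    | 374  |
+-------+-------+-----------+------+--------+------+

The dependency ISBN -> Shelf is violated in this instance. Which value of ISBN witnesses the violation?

ISBN=J23: 3 rows → Shelf takes values {U56, U31} — violation
ISBN=J21: 3 rows → Shelf = U97, U97, U97 ✓
ISBN=J12: 3 rows → Shelf = U28, U28, U28 ✓
The only ISBN value with inconsistent Shelf is ISBN=J23.

J23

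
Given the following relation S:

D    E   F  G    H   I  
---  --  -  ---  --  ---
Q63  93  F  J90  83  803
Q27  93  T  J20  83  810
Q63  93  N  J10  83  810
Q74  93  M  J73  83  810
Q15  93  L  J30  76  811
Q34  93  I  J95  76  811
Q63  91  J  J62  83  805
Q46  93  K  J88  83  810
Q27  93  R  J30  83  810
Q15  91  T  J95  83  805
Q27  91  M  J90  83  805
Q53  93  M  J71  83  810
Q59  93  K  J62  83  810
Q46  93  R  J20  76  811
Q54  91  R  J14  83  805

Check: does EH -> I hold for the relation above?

No

(E=93, H=83): 8 rows → I takes values {803, 810} — violation
(E=93, H=76): 3 rows → I = 811, 811, 811 ✓
(E=91, H=83): 4 rows → I = 805, 805, 805, 805 ✓
Two rows agree on EH but differ on I, so EH -> I does not hold.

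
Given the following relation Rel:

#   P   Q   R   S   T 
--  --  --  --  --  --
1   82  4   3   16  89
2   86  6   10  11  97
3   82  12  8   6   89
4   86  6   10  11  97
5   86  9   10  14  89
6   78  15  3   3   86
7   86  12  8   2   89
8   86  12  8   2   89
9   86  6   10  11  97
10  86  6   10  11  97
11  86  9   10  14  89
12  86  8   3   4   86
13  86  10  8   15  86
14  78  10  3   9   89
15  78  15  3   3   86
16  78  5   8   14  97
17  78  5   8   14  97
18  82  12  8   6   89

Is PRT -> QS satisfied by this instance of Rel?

(P=82, R=3, T=89): row 1 → {Q,S} = (4, 16) ✓
(P=86, R=10, T=97): rows 2, 4, 9, 10 → {Q,S} = (6, 11), (6, 11), (6, 11), (6, 11) ✓
(P=82, R=8, T=89): rows 3, 18 → {Q,S} = (12, 6), (12, 6) ✓
(P=86, R=10, T=89): rows 5, 11 → {Q,S} = (9, 14), (9, 14) ✓
(P=78, R=3, T=86): rows 6, 15 → {Q,S} = (15, 3), (15, 3) ✓
(P=86, R=8, T=89): rows 7, 8 → {Q,S} = (12, 2), (12, 2) ✓
(P=86, R=3, T=86): row 12 → {Q,S} = (8, 4) ✓
(P=86, R=8, T=86): row 13 → {Q,S} = (10, 15) ✓
(P=78, R=3, T=89): row 14 → {Q,S} = (10, 9) ✓
(P=78, R=8, T=97): rows 16, 17 → {Q,S} = (5, 14), (5, 14) ✓
Every PRT value is associated with a single QS value, so PRT -> QS holds.

Yes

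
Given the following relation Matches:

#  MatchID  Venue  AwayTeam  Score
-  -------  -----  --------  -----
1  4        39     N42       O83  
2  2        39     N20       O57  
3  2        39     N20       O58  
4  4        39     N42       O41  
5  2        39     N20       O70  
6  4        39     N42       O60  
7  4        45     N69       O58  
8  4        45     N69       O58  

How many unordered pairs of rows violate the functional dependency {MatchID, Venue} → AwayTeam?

0

(MatchID=4, Venue=39): all 3 rows agree on AwayTeam — 0 pairs.
(MatchID=2, Venue=39): all 3 rows agree on AwayTeam — 0 pairs.
(MatchID=4, Venue=45): all 2 rows agree on AwayTeam — 0 pairs.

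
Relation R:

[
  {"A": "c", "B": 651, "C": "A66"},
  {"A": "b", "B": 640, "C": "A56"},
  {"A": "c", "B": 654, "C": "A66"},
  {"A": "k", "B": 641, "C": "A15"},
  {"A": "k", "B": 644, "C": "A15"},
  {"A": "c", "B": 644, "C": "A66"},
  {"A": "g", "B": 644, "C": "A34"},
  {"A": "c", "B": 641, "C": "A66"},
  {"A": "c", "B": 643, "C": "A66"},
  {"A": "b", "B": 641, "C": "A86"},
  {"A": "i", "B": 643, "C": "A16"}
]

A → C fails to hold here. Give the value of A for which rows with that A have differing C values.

A=c: 5 rows → C = A66, A66, A66, A66, A66 ✓
A=b: 2 rows → C takes values {A56, A86} — violation
A=k: 2 rows → C = A15, A15 ✓
A=g: 1 row → C = A34 ✓
A=i: 1 row → C = A16 ✓
The only A value with inconsistent C is A=b.

b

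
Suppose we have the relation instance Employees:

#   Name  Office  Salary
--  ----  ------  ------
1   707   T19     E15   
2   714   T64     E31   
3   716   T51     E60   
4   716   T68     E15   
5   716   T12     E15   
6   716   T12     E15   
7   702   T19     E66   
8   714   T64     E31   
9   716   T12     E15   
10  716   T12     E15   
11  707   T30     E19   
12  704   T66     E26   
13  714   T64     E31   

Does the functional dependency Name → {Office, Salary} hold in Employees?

Name=707: rows 1, 11 → {Office,Salary} takes values {(T19, E15), (T30, E19)} — violation
Name=714: rows 2, 8, 13 → {Office,Salary} = (T64, E31), (T64, E31), (T64, E31) ✓
Name=716: rows 3, 4, 5, 6, 9, 10 → {Office,Salary} takes values {(T51, E60), (T68, E15), (T12, E15)} — violation
Name=702: row 7 → {Office,Salary} = (T19, E66) ✓
Name=704: row 12 → {Office,Salary} = (T66, E26) ✓
Two rows agree on Name but differ on {Office, Salary}, so Name → {Office, Salary} does not hold.

No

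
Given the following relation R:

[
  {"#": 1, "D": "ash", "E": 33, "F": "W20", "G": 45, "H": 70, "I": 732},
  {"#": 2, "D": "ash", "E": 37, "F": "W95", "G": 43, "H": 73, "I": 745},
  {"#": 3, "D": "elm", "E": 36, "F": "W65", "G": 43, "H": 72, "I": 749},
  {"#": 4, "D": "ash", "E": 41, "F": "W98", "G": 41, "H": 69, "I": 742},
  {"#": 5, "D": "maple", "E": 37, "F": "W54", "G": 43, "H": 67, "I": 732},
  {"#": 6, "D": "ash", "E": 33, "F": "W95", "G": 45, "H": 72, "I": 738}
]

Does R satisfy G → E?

G=45: rows 1, 6 → E = 33, 33 ✓
G=43: rows 2, 3, 5 → E takes values {37, 36} — violation
G=41: row 4 → E = 41 ✓
Two rows agree on G but differ on E, so G → E does not hold.

No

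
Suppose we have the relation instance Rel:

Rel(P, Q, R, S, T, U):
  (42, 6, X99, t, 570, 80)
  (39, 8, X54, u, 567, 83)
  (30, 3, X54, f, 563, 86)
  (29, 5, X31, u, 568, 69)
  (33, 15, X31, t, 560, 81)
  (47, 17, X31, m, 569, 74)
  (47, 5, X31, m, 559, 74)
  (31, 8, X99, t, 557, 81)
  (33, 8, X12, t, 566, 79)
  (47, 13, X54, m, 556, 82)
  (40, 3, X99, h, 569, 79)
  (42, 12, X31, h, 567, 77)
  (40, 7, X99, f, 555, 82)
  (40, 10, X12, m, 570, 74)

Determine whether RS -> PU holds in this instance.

No

(R=X99, S=t): 2 rows → {P,U} takes values {(42, 80), (31, 81)} — violation
(R=X54, S=u): 1 row → {P,U} = (39, 83) ✓
(R=X54, S=f): 1 row → {P,U} = (30, 86) ✓
(R=X31, S=u): 1 row → {P,U} = (29, 69) ✓
(R=X31, S=t): 1 row → {P,U} = (33, 81) ✓
(R=X31, S=m): 2 rows → {P,U} = (47, 74), (47, 74) ✓
(R=X12, S=t): 1 row → {P,U} = (33, 79) ✓
(R=X54, S=m): 1 row → {P,U} = (47, 82) ✓
(R=X99, S=h): 1 row → {P,U} = (40, 79) ✓
(R=X31, S=h): 1 row → {P,U} = (42, 77) ✓
(R=X99, S=f): 1 row → {P,U} = (40, 82) ✓
(R=X12, S=m): 1 row → {P,U} = (40, 74) ✓
Two rows agree on RS but differ on PU, so RS -> PU does not hold.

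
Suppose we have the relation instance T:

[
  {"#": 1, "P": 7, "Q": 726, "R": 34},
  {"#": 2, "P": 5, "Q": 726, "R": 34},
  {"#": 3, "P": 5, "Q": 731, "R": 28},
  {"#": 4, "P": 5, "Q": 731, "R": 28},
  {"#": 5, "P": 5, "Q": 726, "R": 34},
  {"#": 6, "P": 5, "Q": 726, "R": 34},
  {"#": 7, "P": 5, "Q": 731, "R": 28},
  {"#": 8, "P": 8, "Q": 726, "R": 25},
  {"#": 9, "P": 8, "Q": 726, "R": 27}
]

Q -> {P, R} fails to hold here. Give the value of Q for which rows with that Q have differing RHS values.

726

Q=726: rows 1, 2, 5, 6, 8, 9 → {P,R} takes values {(7, 34), (5, 34), (8, 25), (8, 27)} — violation
Q=731: rows 3, 4, 7 → {P,R} = (5, 28), (5, 28), (5, 28) ✓
The only Q value with inconsistent RHS is Q=726.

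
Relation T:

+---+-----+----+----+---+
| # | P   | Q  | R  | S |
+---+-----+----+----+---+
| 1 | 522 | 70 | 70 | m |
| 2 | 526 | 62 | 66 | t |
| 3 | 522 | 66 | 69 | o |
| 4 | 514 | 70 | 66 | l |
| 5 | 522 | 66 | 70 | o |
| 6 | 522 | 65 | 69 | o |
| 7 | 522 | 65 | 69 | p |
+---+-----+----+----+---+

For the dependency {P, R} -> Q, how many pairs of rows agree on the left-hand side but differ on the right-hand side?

(P=522, R=70): violating pairs (1,5) — 1 pair.
(P=522, R=69): violating pairs (3,6), (3,7) — 2 pairs.

3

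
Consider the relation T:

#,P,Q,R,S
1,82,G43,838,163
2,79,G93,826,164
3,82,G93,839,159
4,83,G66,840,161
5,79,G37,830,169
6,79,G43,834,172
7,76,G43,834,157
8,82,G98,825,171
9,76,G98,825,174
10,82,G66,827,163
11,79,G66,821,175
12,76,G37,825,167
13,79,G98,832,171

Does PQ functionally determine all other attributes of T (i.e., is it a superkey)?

Yes

All 13 rows have distinct PQ values, so PQ → (all attributes) holds and PQ is a superkey.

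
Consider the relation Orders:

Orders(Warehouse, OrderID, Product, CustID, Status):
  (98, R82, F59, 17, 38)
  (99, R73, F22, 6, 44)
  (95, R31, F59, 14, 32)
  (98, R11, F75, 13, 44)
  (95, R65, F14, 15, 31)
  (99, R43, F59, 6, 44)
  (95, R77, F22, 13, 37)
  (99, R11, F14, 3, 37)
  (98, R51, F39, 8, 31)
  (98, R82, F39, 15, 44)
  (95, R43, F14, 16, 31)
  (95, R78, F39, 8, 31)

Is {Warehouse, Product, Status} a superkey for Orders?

No

Two distinct rows share (Warehouse=95, Product=F14, Status=31), so {Warehouse, Product, Status} does not determine every attribute — not a superkey.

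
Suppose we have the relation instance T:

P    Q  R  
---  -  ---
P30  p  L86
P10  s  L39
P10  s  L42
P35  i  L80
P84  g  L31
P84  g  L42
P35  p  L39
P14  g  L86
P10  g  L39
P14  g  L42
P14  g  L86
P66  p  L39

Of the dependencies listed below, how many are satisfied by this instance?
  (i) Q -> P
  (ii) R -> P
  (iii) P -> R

0

(i) Q -> P: Q=p: 3 rows → P takes values {P30, P35, P66} — violation; Q=g: 6 rows → P takes values {P84, P14, P10} — violation — fails.
(ii) R -> P: R=L86: 3 rows → P takes values {P30, P14} — violation; R=L39: 4 rows → P takes values {P10, P35, P66} — violation; R=L42: 3 rows → P takes values {P10, P84, P14} — violation — fails.
(iii) P -> R: P=P10: 3 rows → R takes values {L39, L42} — violation; P=P35: 2 rows → R takes values {L80, L39} — violation; P=P84: 2 rows → R takes values {L31, L42} — violation; P=P14: 3 rows → R takes values {L86, L42} — violation — fails.
None of the 3 dependencies hold.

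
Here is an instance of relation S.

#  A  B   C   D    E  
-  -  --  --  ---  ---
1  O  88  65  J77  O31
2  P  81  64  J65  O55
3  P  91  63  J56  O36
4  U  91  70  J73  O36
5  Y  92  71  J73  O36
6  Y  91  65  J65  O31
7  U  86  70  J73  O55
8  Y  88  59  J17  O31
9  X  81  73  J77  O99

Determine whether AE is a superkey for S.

No

Rows 6 and 8 have the same AE value (A=Y, E=O31) but are distinct tuples, so AE does not determine every attribute — not a superkey.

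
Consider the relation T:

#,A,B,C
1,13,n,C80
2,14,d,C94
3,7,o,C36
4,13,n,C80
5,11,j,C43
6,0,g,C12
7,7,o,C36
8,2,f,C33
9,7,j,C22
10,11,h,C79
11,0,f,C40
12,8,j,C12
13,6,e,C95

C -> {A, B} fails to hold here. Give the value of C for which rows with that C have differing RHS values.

C12

C=C80: rows 1, 4 → {A,B} = (13, n), (13, n) ✓
C=C94: row 2 → {A,B} = (14, d) ✓
C=C36: rows 3, 7 → {A,B} = (7, o), (7, o) ✓
C=C43: row 5 → {A,B} = (11, j) ✓
C=C12: rows 6, 12 → {A,B} takes values {(0, g), (8, j)} — violation
C=C33: row 8 → {A,B} = (2, f) ✓
C=C22: row 9 → {A,B} = (7, j) ✓
C=C79: row 10 → {A,B} = (11, h) ✓
C=C40: row 11 → {A,B} = (0, f) ✓
C=C95: row 13 → {A,B} = (6, e) ✓
The only C value with inconsistent RHS is C=C12.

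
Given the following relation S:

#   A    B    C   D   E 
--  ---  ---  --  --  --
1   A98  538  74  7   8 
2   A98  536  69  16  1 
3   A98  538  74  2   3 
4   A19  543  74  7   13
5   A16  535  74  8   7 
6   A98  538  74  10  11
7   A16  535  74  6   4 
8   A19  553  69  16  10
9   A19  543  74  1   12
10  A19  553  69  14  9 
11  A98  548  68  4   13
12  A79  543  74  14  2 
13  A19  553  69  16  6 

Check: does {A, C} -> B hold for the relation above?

(A=A98, C=74): rows 1, 3, 6 → B = 538, 538, 538 ✓
(A=A98, C=69): row 2 → B = 536 ✓
(A=A19, C=74): rows 4, 9 → B = 543, 543 ✓
(A=A16, C=74): rows 5, 7 → B = 535, 535 ✓
(A=A19, C=69): rows 8, 10, 13 → B = 553, 553, 553 ✓
(A=A98, C=68): row 11 → B = 548 ✓
(A=A79, C=74): row 12 → B = 543 ✓
Every {A, C} value is associated with a single B value, so {A, C} -> B holds.

Yes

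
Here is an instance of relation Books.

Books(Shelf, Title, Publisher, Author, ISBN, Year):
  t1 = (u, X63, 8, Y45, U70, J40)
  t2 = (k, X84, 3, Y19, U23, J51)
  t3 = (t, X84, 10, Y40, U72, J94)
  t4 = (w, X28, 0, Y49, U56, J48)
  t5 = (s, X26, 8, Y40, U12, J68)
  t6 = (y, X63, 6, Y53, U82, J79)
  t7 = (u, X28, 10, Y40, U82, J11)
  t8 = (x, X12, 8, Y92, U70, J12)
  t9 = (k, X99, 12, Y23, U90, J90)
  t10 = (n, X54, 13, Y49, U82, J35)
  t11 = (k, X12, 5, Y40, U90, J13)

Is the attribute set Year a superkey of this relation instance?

Yes

All 11 rows have distinct Year values, so Year → (all attributes) holds and Year is a superkey.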